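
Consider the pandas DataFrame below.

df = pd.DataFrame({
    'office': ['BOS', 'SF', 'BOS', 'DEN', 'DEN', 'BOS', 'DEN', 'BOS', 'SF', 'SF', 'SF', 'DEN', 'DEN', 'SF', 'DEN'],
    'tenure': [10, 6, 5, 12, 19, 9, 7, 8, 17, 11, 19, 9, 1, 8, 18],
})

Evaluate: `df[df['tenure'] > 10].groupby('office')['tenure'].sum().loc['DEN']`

49

filter rows where tenure > 10:
   office  tenure
3     DEN      12
4     DEN      19
8      SF      17
9      SF      11
10     SF      19
14    DEN      18
group by office, sum of tenure:
office
DEN    49
SF     47
Name: tenure, dtype: int64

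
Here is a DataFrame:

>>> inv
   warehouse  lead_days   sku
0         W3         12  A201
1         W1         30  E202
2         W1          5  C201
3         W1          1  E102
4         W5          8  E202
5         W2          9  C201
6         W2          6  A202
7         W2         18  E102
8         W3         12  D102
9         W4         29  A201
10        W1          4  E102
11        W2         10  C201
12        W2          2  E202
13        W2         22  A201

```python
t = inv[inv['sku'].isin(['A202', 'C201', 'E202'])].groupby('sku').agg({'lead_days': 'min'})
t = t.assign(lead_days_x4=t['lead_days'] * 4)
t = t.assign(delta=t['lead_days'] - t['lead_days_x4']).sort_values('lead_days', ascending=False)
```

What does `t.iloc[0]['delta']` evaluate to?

filter rows where sku in ['A202', 'C201', 'E202']:
   warehouse  lead_days   sku
1         W1         30  E202
2         W1          5  C201
4         W5          8  E202
5         W2          9  C201
6         W2          6  A202
11        W2         10  C201
12        W2          2  E202
group by sku, min of lead_days:
      lead_days
sku            
A202          6
C201          5
E202          2
add column lead_days_x4 = t['lead_days'] * 4:
      lead_days  lead_days_x4
sku                          
A202          6            24
C201          5            20
E202          2             8
add column delta = t['lead_days'] - t['lead_days_x4']:
      lead_days  lead_days_x4  delta
sku                                 
A202          6            24    -18
C201          5            20    -15
E202          2             8     -6
sort by lead_days descending:
      lead_days  lead_days_x4  delta
sku                                 
A202          6            24    -18
C201          5            20    -15
E202          2             8     -6

-18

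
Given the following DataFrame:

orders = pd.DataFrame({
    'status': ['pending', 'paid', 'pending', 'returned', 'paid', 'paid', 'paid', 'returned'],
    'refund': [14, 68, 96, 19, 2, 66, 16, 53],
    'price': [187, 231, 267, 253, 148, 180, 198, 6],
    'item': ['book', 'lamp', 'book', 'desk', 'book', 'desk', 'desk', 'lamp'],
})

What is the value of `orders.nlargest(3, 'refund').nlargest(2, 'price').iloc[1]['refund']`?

68

take 3 rows with largest refund:
    status  refund  price  item
2  pending      96    267  book
1     paid      68    231  lamp
5     paid      66    180  desk
take 2 rows with largest price:
    status  refund  price  item
2  pending      96    267  book
1     paid      68    231  lamp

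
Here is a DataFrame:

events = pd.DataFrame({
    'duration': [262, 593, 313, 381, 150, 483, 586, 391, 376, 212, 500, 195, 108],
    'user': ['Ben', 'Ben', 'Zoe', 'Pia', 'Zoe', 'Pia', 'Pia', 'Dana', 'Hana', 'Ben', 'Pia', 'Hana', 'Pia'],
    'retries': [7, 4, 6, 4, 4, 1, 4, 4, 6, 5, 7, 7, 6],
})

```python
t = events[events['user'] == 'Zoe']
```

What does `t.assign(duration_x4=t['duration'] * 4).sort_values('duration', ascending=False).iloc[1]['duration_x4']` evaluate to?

filter rows where user == 'Zoe':
   duration user  retries
2       313  Zoe        6
4       150  Zoe        4
add column duration_x4 = t['duration'] * 4:
   duration user  retries  duration_x4
2       313  Zoe        6         1252
4       150  Zoe        4          600
sort by duration descending:
   duration user  retries  duration_x4
2       313  Zoe        6         1252
4       150  Zoe        4          600
Finally, value at position 1, column 'duration_x4' = 600.

600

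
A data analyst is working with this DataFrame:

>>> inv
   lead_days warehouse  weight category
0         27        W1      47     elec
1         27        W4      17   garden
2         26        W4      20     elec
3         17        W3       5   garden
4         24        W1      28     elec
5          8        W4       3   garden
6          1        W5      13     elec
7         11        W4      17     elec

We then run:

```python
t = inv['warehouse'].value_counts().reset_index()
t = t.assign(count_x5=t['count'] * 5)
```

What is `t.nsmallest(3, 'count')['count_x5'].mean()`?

6.66666666667

value_counts of warehouse:
warehouse
W4    4
W1    2
W3    1
W5    1
Name: count, dtype: int64
reset_index():
  warehouse  count
0        W4      4
1        W1      2
2        W3      1
3        W5      1
add column count_x5 = t['count'] * 5:
  warehouse  count  count_x5
0        W4      4        20
1        W1      2        10
2        W3      1         5
3        W5      1         5
take 3 rows with smallest count:
  warehouse  count  count_x5
2        W3      1         5
3        W5      1         5
1        W1      2        10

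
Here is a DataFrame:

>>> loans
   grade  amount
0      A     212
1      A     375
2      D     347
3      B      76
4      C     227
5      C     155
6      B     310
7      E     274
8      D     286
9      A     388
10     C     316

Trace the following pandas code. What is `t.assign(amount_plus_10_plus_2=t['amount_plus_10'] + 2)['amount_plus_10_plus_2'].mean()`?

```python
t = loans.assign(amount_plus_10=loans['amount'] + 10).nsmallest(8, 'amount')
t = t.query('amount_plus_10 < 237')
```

add column amount_plus_10 = loans['amount'] + 10:
   grade  amount  amount_plus_10
0      A     212             222
1      A     375             385
2      D     347             357
3      B      76              86
4      C     227             237
5      C     155             165
6      B     310             320
7      E     274             284
8      D     286             296
9      A     388             398
10     C     316             326
take 8 rows with smallest amount:
   grade  amount  amount_plus_10
3      B      76              86
5      C     155             165
0      A     212             222
4      C     227             237
7      E     274             284
8      D     286             296
6      B     310             320
10     C     316             326
filter rows where amount_plus_10 < 237:
  grade  amount  amount_plus_10
3     B      76              86
5     C     155             165
0     A     212             222
add column amount_plus_10_plus_2 = t['amount_plus_10'] + 2:
  grade  amount  amount_plus_10  amount_plus_10_plus_2
3     B      76              86                     88
5     C     155             165                    167
0     A     212             222                    224
mean of column 'amount_plus_10_plus_2' → 159.666666667

159.666666667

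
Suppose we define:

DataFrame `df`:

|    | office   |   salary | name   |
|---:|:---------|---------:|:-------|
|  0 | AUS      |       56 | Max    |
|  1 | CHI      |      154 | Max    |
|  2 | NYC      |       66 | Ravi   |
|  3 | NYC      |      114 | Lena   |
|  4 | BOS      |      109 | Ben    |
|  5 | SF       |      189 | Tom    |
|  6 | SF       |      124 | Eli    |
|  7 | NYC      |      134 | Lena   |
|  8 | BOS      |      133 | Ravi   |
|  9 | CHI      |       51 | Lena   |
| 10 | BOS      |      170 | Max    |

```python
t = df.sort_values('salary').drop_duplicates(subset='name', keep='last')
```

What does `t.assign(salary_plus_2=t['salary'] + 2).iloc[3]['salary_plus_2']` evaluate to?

136

sort by salary:
   office  salary  name
9     CHI      51  Lena
0     AUS      56   Max
2     NYC      66  Ravi
4     BOS     109   Ben
3     NYC     114  Lena
6      SF     124   Eli
8     BOS     133  Ravi
7     NYC     134  Lena
1     CHI     154   Max
10    BOS     170   Max
5      SF     189   Tom
drop duplicate name (keep=last):
   office  salary  name
4     BOS     109   Ben
6      SF     124   Eli
8     BOS     133  Ravi
7     NYC     134  Lena
10    BOS     170   Max
5      SF     189   Tom
add column salary_plus_2 = t['salary'] + 2:
   office  salary  name  salary_plus_2
4     BOS     109   Ben            111
6      SF     124   Eli            126
8     BOS     133  Ravi            135
7     NYC     134  Lena            136
10    BOS     170   Max            172
5      SF     189   Tom            191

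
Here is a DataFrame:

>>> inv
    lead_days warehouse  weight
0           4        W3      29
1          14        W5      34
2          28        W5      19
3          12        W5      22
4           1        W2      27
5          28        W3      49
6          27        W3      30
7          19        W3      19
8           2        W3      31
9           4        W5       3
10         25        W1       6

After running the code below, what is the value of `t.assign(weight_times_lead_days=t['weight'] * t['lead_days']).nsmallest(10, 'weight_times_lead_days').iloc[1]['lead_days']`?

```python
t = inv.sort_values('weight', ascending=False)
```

sort by weight descending:
    lead_days warehouse  weight
5          28        W3      49
1          14        W5      34
8           2        W3      31
6          27        W3      30
0           4        W3      29
4           1        W2      27
3          12        W5      22
2          28        W5      19
7          19        W3      19
10         25        W1       6
9           4        W5       3
add column weight_times_lead_days = t['weight'] * t['lead_days']:
    lead_days warehouse  weight  weight_times_lead_days
5          28        W3      49                    1372
1          14        W5      34                     476
8           2        W3      31                      62
6          27        W3      30                     810
0           4        W3      29                     116
4           1        W2      27                      27
3          12        W5      22                     264
2          28        W5      19                     532
7          19        W3      19                     361
10         25        W1       6                     150
9           4        W5       3                      12
take 10 rows with smallest weight_times_lead_days:
    lead_days warehouse  weight  weight_times_lead_days
9           4        W5       3                      12
4           1        W2      27                      27
8           2        W3      31                      62
0           4        W3      29                     116
10         25        W1       6                     150
3          12        W5      22                     264
7          19        W3      19                     361
1          14        W5      34                     476
2          28        W5      19                     532
6          27        W3      30                     810
Finally, value at position 1, column 'lead_days' = 1.

1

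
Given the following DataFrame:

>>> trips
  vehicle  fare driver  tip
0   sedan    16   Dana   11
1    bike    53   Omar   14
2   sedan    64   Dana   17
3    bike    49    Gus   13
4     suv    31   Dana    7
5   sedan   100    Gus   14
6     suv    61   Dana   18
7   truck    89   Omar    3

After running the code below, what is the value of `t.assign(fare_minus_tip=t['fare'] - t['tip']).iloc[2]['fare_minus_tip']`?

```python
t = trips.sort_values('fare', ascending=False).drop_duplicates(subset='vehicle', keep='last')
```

24

sort by fare descending:
  vehicle  fare driver  tip
5   sedan   100    Gus   14
7   truck    89   Omar    3
2   sedan    64   Dana   17
6     suv    61   Dana   18
1    bike    53   Omar   14
3    bike    49    Gus   13
4     suv    31   Dana    7
0   sedan    16   Dana   11
drop duplicate vehicle (keep=last):
  vehicle  fare driver  tip
7   truck    89   Omar    3
3    bike    49    Gus   13
4     suv    31   Dana    7
0   sedan    16   Dana   11
add column fare_minus_tip = t['fare'] - t['tip']:
  vehicle  fare driver  tip  fare_minus_tip
7   truck    89   Omar    3              86
3    bike    49    Gus   13              36
4     suv    31   Dana    7              24
0   sedan    16   Dana   11               5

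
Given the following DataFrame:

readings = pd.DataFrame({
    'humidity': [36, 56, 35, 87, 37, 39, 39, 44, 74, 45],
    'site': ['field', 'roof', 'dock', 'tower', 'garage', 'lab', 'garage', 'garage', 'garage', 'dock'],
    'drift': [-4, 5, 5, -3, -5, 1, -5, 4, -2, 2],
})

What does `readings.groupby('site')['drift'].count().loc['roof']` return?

group by site, count of drift:
site
dock      2
field     1
garage    4
lab       1
roof      1
tower     1
Name: drift, dtype: int64

1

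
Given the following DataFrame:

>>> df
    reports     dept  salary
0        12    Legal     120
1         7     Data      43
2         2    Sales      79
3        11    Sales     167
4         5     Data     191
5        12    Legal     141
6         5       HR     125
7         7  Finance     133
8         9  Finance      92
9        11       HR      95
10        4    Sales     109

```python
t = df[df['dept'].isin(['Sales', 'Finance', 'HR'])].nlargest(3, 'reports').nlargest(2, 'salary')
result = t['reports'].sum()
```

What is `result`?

22

filter rows where dept in ['Sales', 'Finance', 'HR']:
    reports     dept  salary
2         2    Sales      79
3        11    Sales     167
6         5       HR     125
7         7  Finance     133
8         9  Finance      92
9        11       HR      95
10        4    Sales     109
take 3 rows with largest reports:
   reports     dept  salary
3       11    Sales     167
9       11       HR      95
8        9  Finance      92
take 2 rows with largest salary:
   reports   dept  salary
3       11  Sales     167
9       11     HR      95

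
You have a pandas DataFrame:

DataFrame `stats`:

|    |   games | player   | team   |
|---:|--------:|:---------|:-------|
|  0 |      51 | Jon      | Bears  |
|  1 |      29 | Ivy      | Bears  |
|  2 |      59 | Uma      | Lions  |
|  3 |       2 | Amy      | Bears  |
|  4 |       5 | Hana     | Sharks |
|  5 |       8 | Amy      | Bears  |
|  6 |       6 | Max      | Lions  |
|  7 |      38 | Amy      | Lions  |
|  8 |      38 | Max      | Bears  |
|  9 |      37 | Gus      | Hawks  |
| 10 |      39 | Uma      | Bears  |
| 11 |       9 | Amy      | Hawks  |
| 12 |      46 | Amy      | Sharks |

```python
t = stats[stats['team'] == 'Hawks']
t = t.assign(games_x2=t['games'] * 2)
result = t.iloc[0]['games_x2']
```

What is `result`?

filter rows where team == 'Hawks':
    games player   team
9      37    Gus  Hawks
11      9    Amy  Hawks
add column games_x2 = t['games'] * 2:
    games player   team  games_x2
9      37    Gus  Hawks        74
11      9    Amy  Hawks        18
The value at position 0, column 'games_x2' is 74.

74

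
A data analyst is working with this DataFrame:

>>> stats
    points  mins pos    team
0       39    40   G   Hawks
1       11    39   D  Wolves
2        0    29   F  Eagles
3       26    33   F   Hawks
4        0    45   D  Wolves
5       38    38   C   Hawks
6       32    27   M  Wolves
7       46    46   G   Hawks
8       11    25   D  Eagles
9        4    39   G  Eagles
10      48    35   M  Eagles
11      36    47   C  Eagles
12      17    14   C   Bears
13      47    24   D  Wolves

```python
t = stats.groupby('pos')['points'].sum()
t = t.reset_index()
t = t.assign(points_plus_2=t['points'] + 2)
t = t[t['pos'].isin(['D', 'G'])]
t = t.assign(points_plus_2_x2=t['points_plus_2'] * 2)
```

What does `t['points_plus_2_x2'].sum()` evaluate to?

group by pos, sum of points:
pos
C    91
D    69
F    26
G    89
M    80
Name: points, dtype: int64
reset_index():
  pos  points
0   C      91
1   D      69
2   F      26
3   G      89
4   M      80
add column points_plus_2 = t['points'] + 2:
  pos  points  points_plus_2
0   C      91             93
1   D      69             71
2   F      26             28
3   G      89             91
4   M      80             82
filter rows where pos in ['D', 'G']:
  pos  points  points_plus_2
1   D      69             71
3   G      89             91
add column points_plus_2_x2 = t['points_plus_2'] * 2:
  pos  points  points_plus_2  points_plus_2_x2
1   D      69             71               142
3   G      89             91               182

324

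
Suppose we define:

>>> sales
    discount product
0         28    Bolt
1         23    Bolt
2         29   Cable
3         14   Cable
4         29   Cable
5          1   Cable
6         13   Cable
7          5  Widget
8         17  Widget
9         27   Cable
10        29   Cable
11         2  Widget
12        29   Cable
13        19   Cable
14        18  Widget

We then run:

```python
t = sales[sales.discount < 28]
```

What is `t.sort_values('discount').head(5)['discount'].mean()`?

7.0

filter rows where discount < 28:
    discount product
1         23    Bolt
3         14   Cable
5          1   Cable
6         13   Cable
7          5  Widget
8         17  Widget
9         27   Cable
11         2  Widget
13        19   Cable
14        18  Widget
sort by discount:
    discount product
5          1   Cable
11         2  Widget
7          5  Widget
6         13   Cable
3         14   Cable
8         17  Widget
14        18  Widget
13        19   Cable
1         23    Bolt
9         27   Cable
take first 5 rows:
    discount product
5          1   Cable
11         2  Widget
7          5  Widget
6         13   Cable
3         14   Cable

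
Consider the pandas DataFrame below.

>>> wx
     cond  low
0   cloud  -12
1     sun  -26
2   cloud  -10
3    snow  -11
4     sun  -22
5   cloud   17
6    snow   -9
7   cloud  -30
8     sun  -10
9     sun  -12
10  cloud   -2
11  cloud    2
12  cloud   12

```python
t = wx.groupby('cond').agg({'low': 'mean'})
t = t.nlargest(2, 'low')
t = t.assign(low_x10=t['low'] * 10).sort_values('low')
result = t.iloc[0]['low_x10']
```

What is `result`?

group by cond, mean of low:
             low
cond            
cloud  -3.285714
snow  -10.000000
sun   -17.500000
take 2 rows with largest low:
             low
cond            
cloud  -3.285714
snow  -10.000000
add column low_x10 = t['low'] * 10:
             low     low_x10
cond                        
cloud  -3.285714  -32.857143
snow  -10.000000 -100.000000
sort by low:
             low     low_x10
cond                        
snow  -10.000000 -100.000000
cloud  -3.285714  -32.857143
Then the value at position 0, column 'low_x10': -100.0

-100.0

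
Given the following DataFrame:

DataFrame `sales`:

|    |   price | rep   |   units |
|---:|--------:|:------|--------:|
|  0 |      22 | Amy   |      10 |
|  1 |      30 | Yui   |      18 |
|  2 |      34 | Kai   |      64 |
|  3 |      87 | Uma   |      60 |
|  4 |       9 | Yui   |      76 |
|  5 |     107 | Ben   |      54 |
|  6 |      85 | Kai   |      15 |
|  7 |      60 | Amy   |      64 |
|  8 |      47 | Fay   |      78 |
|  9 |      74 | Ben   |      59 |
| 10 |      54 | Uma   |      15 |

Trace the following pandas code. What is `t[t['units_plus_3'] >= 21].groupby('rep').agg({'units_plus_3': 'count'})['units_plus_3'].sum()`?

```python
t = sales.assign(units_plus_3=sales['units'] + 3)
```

add column units_plus_3 = sales['units'] + 3:
    price  rep  units  units_plus_3
0      22  Amy     10            13
1      30  Yui     18            21
2      34  Kai     64            67
3      87  Uma     60            63
4       9  Yui     76            79
5     107  Ben     54            57
6      85  Kai     15            18
7      60  Amy     64            67
8      47  Fay     78            81
9      74  Ben     59            62
10     54  Uma     15            18
filter rows where units_plus_3 >= 21:
   price  rep  units  units_plus_3
1     30  Yui     18            21
2     34  Kai     64            67
3     87  Uma     60            63
4      9  Yui     76            79
5    107  Ben     54            57
7     60  Amy     64            67
8     47  Fay     78            81
9     74  Ben     59            62
group by rep, count of units_plus_3:
     units_plus_3
rep              
Amy             1
Ben             2
Fay             1
Kai             1
Uma             1
Yui             2
Then the sum of column 'units_plus_3': 8

8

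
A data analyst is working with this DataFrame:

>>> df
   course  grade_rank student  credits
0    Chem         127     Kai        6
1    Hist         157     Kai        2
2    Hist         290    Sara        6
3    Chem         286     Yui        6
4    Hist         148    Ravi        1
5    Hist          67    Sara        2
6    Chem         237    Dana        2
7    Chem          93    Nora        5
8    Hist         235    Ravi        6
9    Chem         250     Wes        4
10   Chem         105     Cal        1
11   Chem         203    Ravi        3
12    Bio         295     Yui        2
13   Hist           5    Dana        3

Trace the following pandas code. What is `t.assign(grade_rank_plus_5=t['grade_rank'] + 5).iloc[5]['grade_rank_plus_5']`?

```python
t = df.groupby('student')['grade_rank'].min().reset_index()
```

group by student, min of grade_rank:
student
Cal     105
Dana      5
Kai     127
Nora     93
Ravi    148
Sara     67
Wes     250
Yui     286
Name: grade_rank, dtype: int64
reset_index():
  student  grade_rank
0     Cal         105
1    Dana           5
2     Kai         127
3    Nora          93
4    Ravi         148
5    Sara          67
6     Wes         250
7     Yui         286
add column grade_rank_plus_5 = t['grade_rank'] + 5:
  student  grade_rank  grade_rank_plus_5
0     Cal         105                110
1    Dana           5                 10
2     Kai         127                132
3    Nora          93                 98
4    Ravi         148                153
5    Sara          67                 72
6     Wes         250                255
7     Yui         286                291
Then the value at position 5, column 'grade_rank_plus_5': 72

72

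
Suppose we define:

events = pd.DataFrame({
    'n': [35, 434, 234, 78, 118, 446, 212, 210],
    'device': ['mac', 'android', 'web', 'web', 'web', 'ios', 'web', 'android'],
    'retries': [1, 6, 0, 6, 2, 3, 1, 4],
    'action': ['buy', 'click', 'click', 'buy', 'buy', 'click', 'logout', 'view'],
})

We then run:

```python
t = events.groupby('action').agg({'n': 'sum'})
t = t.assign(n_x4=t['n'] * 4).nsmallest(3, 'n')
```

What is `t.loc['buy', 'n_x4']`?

924

group by action, sum of n:
           n
action      
buy      231
click   1114
logout   212
view     210
add column n_x4 = t['n'] * 4:
           n  n_x4
action            
buy      231   924
click   1114  4456
logout   212   848
view     210   840
take 3 rows with smallest n:
          n  n_x4
action           
view    210   840
logout  212   848
buy     231   924
Hence 924.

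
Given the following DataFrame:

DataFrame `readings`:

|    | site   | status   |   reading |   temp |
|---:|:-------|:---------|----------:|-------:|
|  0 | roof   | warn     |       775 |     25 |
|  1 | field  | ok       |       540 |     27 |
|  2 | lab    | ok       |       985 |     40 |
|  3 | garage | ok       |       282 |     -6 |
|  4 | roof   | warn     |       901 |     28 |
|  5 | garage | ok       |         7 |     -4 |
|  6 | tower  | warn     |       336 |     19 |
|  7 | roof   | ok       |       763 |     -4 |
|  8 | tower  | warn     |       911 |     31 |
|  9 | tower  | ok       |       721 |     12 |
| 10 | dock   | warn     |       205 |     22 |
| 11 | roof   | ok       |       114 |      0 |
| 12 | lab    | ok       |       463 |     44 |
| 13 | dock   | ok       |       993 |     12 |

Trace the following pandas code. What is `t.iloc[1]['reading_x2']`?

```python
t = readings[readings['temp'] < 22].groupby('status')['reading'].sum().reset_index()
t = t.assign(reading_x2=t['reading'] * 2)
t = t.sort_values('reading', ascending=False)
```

filter rows where temp < 22:
      site status  reading  temp
3   garage     ok      282    -6
5   garage     ok        7    -4
6    tower   warn      336    19
7     roof     ok      763    -4
9    tower     ok      721    12
11    roof     ok      114     0
13    dock     ok      993    12
group by status, sum of reading:
status
ok      2880
warn     336
Name: reading, dtype: int64
reset_index():
  status  reading
0     ok     2880
1   warn      336
add column reading_x2 = t['reading'] * 2:
  status  reading  reading_x2
0     ok     2880        5760
1   warn      336         672
sort by reading descending:
  status  reading  reading_x2
0     ok     2880        5760
1   warn      336         672

672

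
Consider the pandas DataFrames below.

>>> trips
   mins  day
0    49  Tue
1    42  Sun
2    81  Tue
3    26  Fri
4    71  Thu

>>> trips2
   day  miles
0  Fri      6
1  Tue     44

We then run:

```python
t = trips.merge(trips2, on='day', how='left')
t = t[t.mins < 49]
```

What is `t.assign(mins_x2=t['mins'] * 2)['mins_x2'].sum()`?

136

merge on 'day' (how='left') → 5 rows:
   mins  day  miles
0    49  Tue   44.0
1    42  Sun    NaN
2    81  Tue   44.0
3    26  Fri    6.0
4    71  Thu    NaN
filter rows where mins < 49:
   mins  day  miles
1    42  Sun    NaN
3    26  Fri    6.0
add column mins_x2 = t['mins'] * 2:
   mins  day  miles  mins_x2
1    42  Sun    NaN       84
3    26  Fri    6.0       52
So sum() = 136.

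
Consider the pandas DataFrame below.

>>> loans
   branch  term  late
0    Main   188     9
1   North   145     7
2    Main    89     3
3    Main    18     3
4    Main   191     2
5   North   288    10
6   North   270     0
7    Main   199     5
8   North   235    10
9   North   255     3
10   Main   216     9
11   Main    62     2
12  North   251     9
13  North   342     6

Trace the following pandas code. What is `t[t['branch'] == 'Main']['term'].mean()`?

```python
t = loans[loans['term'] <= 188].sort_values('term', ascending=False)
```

filter rows where term <= 188:
   branch  term  late
0    Main   188     9
1   North   145     7
2    Main    89     3
3    Main    18     3
11   Main    62     2
sort by term descending:
   branch  term  late
0    Main   188     9
1   North   145     7
2    Main    89     3
11   Main    62     2
3    Main    18     3
filter rows where branch == 'Main':
   branch  term  late
0    Main   188     9
2    Main    89     3
11   Main    62     2
3    Main    18     3
Taking the mean of column 'term' gives 89.25.

89.25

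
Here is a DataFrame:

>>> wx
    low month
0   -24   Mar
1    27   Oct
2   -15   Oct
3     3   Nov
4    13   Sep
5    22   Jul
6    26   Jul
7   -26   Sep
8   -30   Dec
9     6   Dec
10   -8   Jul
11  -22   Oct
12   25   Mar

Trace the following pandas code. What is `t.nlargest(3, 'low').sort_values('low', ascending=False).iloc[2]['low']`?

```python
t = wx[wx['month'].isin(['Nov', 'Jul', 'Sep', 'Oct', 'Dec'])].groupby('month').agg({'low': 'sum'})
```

-10

filter rows where month in ['Nov', 'Jul', 'Sep', 'Oct', 'Dec']:
    low month
1    27   Oct
2   -15   Oct
3     3   Nov
4    13   Sep
5    22   Jul
6    26   Jul
7   -26   Sep
8   -30   Dec
9     6   Dec
10   -8   Jul
11  -22   Oct
group by month, sum of low:
       low
month     
Dec    -24
Jul     40
Nov      3
Oct    -10
Sep    -13
take 3 rows with largest low:
       low
month     
Jul     40
Nov      3
Oct    -10
sort by low descending:
       low
month     
Jul     40
Nov      3
Oct    -10
The value at position 2, column 'low' is -10.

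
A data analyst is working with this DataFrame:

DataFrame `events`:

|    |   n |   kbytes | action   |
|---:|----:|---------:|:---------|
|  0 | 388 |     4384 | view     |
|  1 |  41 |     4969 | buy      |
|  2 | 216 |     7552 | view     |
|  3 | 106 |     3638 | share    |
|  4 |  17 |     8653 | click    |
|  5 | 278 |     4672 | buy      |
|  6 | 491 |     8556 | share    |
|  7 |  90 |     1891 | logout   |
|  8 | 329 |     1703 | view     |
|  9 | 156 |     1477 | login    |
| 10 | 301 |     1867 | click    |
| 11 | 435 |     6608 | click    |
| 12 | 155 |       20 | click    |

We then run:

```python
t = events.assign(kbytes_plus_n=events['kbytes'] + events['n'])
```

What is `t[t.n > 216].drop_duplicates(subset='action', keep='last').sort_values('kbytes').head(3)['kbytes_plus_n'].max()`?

7043

add column kbytes_plus_n = events['kbytes'] + events['n']:
      n  kbytes  action  kbytes_plus_n
0   388    4384    view           4772
1    41    4969     buy           5010
2   216    7552    view           7768
3   106    3638   share           3744
4    17    8653   click           8670
5   278    4672     buy           4950
6   491    8556   share           9047
7    90    1891  logout           1981
8   329    1703    view           2032
9   156    1477   login           1633
10  301    1867   click           2168
11  435    6608   click           7043
12  155      20   click            175
filter rows where n > 216:
      n  kbytes action  kbytes_plus_n
0   388    4384   view           4772
5   278    4672    buy           4950
6   491    8556  share           9047
8   329    1703   view           2032
10  301    1867  click           2168
11  435    6608  click           7043
drop duplicate action (keep=last):
      n  kbytes action  kbytes_plus_n
5   278    4672    buy           4950
6   491    8556  share           9047
8   329    1703   view           2032
11  435    6608  click           7043
sort by kbytes:
      n  kbytes action  kbytes_plus_n
8   329    1703   view           2032
5   278    4672    buy           4950
11  435    6608  click           7043
6   491    8556  share           9047
take first 3 rows:
      n  kbytes action  kbytes_plus_n
8   329    1703   view           2032
5   278    4672    buy           4950
11  435    6608  click           7043
max of column 'kbytes_plus_n' → 7043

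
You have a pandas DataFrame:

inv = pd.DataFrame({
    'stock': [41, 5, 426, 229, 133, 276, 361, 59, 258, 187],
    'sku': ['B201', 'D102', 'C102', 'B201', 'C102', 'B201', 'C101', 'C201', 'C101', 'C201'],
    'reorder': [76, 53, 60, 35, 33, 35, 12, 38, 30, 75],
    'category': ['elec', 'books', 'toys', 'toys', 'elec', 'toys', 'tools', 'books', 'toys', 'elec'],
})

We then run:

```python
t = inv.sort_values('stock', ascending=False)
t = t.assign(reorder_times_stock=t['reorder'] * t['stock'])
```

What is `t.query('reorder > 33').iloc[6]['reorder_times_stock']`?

265

sort by stock descending:
   stock   sku  reorder category
2    426  C102       60     toys
6    361  C101       12    tools
5    276  B201       35     toys
8    258  C101       30     toys
3    229  B201       35     toys
9    187  C201       75     elec
4    133  C102       33     elec
7     59  C201       38    books
0     41  B201       76     elec
1      5  D102       53    books
add column reorder_times_stock = t['reorder'] * t['stock']:
   stock   sku  reorder category  reorder_times_stock
2    426  C102       60     toys                25560
6    361  C101       12    tools                 4332
5    276  B201       35     toys                 9660
8    258  C101       30     toys                 7740
3    229  B201       35     toys                 8015
9    187  C201       75     elec                14025
4    133  C102       33     elec                 4389
7     59  C201       38    books                 2242
0     41  B201       76     elec                 3116
1      5  D102       53    books                  265
filter rows where reorder > 33:
   stock   sku  reorder category  reorder_times_stock
2    426  C102       60     toys                25560
5    276  B201       35     toys                 9660
3    229  B201       35     toys                 8015
9    187  C201       75     elec                14025
7     59  C201       38    books                 2242
0     41  B201       76     elec                 3116
1      5  D102       53    books                  265
Finally, value at position 6, column 'reorder_times_stock' = 265.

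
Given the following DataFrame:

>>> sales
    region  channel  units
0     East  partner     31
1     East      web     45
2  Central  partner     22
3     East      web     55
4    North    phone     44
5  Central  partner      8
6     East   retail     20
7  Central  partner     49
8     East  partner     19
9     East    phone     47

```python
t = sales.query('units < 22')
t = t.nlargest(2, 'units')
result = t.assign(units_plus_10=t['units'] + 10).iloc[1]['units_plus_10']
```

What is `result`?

filter rows where units < 22:
    region  channel  units
5  Central  partner      8
6     East   retail     20
8     East  partner     19
take 2 rows with largest units:
  region  channel  units
6   East   retail     20
8   East  partner     19
add column units_plus_10 = t['units'] + 10:
  region  channel  units  units_plus_10
6   East   retail     20             30
8   East  partner     19             29
Finally, value at position 1, column 'units_plus_10' = 29.

29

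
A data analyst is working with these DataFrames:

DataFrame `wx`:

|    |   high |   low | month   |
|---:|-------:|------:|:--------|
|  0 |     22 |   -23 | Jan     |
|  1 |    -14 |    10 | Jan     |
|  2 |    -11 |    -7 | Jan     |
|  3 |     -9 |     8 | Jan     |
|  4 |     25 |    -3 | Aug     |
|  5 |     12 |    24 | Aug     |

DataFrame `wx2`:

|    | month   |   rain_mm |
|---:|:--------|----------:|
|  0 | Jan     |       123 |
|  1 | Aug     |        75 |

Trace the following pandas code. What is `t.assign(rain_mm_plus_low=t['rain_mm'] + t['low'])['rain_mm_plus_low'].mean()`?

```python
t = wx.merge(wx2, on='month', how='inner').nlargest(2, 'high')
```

86.0

merge on 'month' (how='inner') → 6 rows:
   high  low month  rain_mm
0    22  -23   Jan      123
1   -14   10   Jan      123
2   -11   -7   Jan      123
3    -9    8   Jan      123
4    25   -3   Aug       75
5    12   24   Aug       75
take 2 rows with largest high:
   high  low month  rain_mm
4    25   -3   Aug       75
0    22  -23   Jan      123
add column rain_mm_plus_low = t['rain_mm'] + t['low']:
   high  low month  rain_mm  rain_mm_plus_low
4    25   -3   Aug       75                72
0    22  -23   Jan      123               100
Taking the mean of column 'rain_mm_plus_low' gives 86.0.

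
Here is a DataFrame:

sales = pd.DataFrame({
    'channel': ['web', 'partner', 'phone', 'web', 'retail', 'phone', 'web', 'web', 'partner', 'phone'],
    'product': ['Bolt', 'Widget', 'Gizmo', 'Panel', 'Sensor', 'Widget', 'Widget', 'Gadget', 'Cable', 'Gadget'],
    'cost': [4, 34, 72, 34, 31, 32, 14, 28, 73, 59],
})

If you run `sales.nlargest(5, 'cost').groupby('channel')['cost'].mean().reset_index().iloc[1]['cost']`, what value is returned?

65.5

take 5 rows with largest cost:
   channel product  cost
8  partner   Cable    73
2    phone   Gizmo    72
9    phone  Gadget    59
1  partner  Widget    34
3      web   Panel    34
group by channel, mean of cost:
channel
partner    53.5
phone      65.5
web        34.0
Name: cost, dtype: float64
reset_index():
   channel  cost
0  partner  53.5
1    phone  65.5
2      web  34.0
Then the value at position 1, column 'cost': 65.5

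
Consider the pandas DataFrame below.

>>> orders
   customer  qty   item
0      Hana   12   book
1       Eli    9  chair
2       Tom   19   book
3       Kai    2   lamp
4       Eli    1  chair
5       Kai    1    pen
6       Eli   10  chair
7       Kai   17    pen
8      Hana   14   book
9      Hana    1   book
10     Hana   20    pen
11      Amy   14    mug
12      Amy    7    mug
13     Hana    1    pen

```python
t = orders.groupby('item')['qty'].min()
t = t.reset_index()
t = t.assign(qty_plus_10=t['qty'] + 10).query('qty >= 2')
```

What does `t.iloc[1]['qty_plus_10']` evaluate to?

17

group by item, min of qty:
item
book     1
chair    1
lamp     2
mug      7
pen      1
Name: qty, dtype: int64
reset_index():
    item  qty
0   book    1
1  chair    1
2   lamp    2
3    mug    7
4    pen    1
add column qty_plus_10 = t['qty'] + 10:
    item  qty  qty_plus_10
0   book    1           11
1  chair    1           11
2   lamp    2           12
3    mug    7           17
4    pen    1           11
filter rows where qty >= 2:
   item  qty  qty_plus_10
2  lamp    2           12
3   mug    7           17
Hence 17.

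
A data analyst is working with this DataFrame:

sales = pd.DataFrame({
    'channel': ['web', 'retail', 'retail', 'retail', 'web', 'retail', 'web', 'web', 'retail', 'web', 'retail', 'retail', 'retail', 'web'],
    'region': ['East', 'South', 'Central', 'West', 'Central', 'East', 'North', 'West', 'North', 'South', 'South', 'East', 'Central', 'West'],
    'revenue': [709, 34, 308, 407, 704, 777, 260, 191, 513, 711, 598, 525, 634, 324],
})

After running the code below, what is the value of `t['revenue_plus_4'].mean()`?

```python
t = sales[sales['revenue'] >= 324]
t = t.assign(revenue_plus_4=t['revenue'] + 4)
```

594.2

filter rows where revenue >= 324:
   channel   region  revenue
0      web     East      709
3   retail     West      407
4      web  Central      704
5   retail     East      777
8   retail    North      513
9      web    South      711
10  retail    South      598
11  retail     East      525
12  retail  Central      634
13     web     West      324
add column revenue_plus_4 = t['revenue'] + 4:
   channel   region  revenue  revenue_plus_4
0      web     East      709             713
3   retail     West      407             411
4      web  Central      704             708
5   retail     East      777             781
8   retail    North      513             517
9      web    South      711             715
10  retail    South      598             602
11  retail     East      525             529
12  retail  Central      634             638
13     web     West      324             328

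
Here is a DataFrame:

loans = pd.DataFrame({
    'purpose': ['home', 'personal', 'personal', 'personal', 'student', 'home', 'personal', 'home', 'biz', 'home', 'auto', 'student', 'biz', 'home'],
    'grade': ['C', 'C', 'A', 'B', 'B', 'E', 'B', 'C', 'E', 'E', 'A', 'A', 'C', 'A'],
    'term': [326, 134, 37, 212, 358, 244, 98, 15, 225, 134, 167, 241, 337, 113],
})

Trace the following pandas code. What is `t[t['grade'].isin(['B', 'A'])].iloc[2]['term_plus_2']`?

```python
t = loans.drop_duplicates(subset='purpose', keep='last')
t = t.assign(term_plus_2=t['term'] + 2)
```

243

drop duplicate purpose (keep=last):
     purpose grade  term
6   personal     B    98
10      auto     A   167
11   student     A   241
12       biz     C   337
13      home     A   113
add column term_plus_2 = t['term'] + 2:
     purpose grade  term  term_plus_2
6   personal     B    98          100
10      auto     A   167          169
11   student     A   241          243
12       biz     C   337          339
13      home     A   113          115
filter rows where grade in ['B', 'A']:
     purpose grade  term  term_plus_2
6   personal     B    98          100
10      auto     A   167          169
11   student     A   241          243
13      home     A   113          115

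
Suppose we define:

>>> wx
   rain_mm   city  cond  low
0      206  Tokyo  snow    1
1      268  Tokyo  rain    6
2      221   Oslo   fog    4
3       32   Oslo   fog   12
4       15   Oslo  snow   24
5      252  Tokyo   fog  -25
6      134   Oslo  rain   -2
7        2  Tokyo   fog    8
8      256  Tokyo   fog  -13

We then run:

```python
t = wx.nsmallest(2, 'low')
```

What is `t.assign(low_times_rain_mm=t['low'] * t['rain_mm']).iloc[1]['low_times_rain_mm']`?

-3328

take 2 rows with smallest low:
   rain_mm   city cond  low
5      252  Tokyo  fog  -25
8      256  Tokyo  fog  -13
add column low_times_rain_mm = t['low'] * t['rain_mm']:
   rain_mm   city cond  low  low_times_rain_mm
5      252  Tokyo  fog  -25              -6300
8      256  Tokyo  fog  -13              -3328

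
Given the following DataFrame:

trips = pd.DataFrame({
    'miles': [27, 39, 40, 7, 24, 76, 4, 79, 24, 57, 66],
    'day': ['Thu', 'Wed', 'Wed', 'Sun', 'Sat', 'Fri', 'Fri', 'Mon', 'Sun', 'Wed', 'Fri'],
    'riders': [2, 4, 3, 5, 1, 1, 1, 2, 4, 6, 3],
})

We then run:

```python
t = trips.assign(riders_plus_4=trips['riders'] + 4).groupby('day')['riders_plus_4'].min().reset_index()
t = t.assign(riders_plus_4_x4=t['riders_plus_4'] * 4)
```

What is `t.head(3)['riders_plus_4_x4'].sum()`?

add column riders_plus_4 = trips['riders'] + 4:
    miles  day  riders  riders_plus_4
0      27  Thu       2              6
1      39  Wed       4              8
2      40  Wed       3              7
3       7  Sun       5              9
4      24  Sat       1              5
5      76  Fri       1              5
6       4  Fri       1              5
7      79  Mon       2              6
8      24  Sun       4              8
9      57  Wed       6             10
10     66  Fri       3              7
group by day, min of riders_plus_4:
day
Fri    5
Mon    6
Sat    5
Sun    8
Thu    6
Wed    7
Name: riders_plus_4, dtype: int64
reset_index():
   day  riders_plus_4
0  Fri              5
1  Mon              6
2  Sat              5
3  Sun              8
4  Thu              6
5  Wed              7
add column riders_plus_4_x4 = t['riders_plus_4'] * 4:
   day  riders_plus_4  riders_plus_4_x4
0  Fri              5                20
1  Mon              6                24
2  Sat              5                20
3  Sun              8                32
4  Thu              6                24
5  Wed              7                28
take first 3 rows:
   day  riders_plus_4  riders_plus_4_x4
0  Fri              5                20
1  Mon              6                24
2  Sat              5                20

64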